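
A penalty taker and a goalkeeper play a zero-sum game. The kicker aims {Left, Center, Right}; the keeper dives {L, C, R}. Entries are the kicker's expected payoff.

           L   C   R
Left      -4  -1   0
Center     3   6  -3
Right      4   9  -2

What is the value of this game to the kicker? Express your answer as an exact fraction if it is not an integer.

Row minima: Left → -4, Center → -3, Right → -2; maximin = -2.
Column maxima: L → 4, C → 9, R → 0; minimax = 0.
-2 ≠ 0, so there is no saddle point; optimal play is mixed.
Center is strictly dominated by Right, so the kicker never plays it.
C is strictly dominated by L (it gives the kicker strictly more in every row), so the keeper never plays it.
On the remaining 2×2 (Left, Right vs L, R):
Let the kicker play Left with probability p. Expected payoff against L: (-4)p + 4(1−p) = −8p + 4; against R: 0p + (-2)(1−p) = 2p − 2.
Setting these equal: −8p + 4 = 2p − 2 ⇒ −10p = -6 ⇒ p = 3/5, and the value is (-8)·(3/5) + 4 = -4/5.
For the keeper: with q = P(L), equating Left's and Right's payoffs gives −4q = 6q − 2 ⇒ q = 1/5.

-4/5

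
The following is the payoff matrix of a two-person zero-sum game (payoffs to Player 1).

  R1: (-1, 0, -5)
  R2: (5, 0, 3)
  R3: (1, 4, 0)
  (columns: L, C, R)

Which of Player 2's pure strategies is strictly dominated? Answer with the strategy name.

L

R holds Player 1's payoff strictly below L in every row: -5 < -1, 3 < 5, 0 < 1.
So L is strictly dominated for Player 2.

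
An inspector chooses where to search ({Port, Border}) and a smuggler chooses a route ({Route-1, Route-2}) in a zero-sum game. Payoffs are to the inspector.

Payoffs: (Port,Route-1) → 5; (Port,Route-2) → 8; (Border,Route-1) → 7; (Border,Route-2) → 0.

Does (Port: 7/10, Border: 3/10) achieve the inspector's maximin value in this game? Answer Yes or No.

Against Route-1 this mix gives (7/10)·5 + (3/10)·7 = 28/5.
Against Route-2 this mix gives (7/10)·8 + (3/10)·0 = 28/5.
All of the smuggler's active replies (Route-1, Route-2) yield 28/5, and no column does worse for the inspector. The mix makes the smuggler indifferent and guarantees 28/5, so it is optimal.

Yes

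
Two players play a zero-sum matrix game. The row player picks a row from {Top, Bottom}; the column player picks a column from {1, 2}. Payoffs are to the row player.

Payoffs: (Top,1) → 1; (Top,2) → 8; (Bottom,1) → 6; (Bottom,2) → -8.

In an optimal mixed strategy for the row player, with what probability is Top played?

Row minima: Top → 1, Bottom → -8; maximin = 1.
Column maxima: 1 → 6, 2 → 8; minimax = 6.
1 ≠ 6, so there is no saddle point; optimal play is mixed.
Let the row player play Top with probability p. Expected payoff against 1: 1p + 6(1−p) = −5p + 6; against 2: 8p + (-8)(1−p) = 16p − 8.
Setting these equal: −5p + 6 = 16p − 8 ⇒ −21p = -14 ⇒ p = 2/3, and the value is (-5)·(2/3) + 6 = 8/3.
For the column player: with q = P(1), equating Top's and Bottom's payoffs gives −7q + 8 = 14q − 8 ⇒ q = 16/21.

2/3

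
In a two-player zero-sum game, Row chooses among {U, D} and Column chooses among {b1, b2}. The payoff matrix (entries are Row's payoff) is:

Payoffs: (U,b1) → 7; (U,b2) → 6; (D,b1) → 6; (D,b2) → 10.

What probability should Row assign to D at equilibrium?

Row minima: U → 6, D → 6; maximin = 6.
Column maxima: b1 → 7, b2 → 10; minimax = 7.
6 ≠ 7, so there is no saddle point; optimal play is mixed.
Let Row play U with probability p. Expected payoff against b1: 7p + 6(1−p) = p + 6; against b2: 6p + 10(1−p) = −4p + 10.
Setting these equal: p + 6 = −4p + 10 ⇒ 5p = 4 ⇒ p = 4/5, and the value is (1)·(4/5) + 6 = 34/5.
For Column: with q = P(b1), equating U's and D's payoffs gives q + 6 = −4q + 10 ⇒ q = 4/5.

1/5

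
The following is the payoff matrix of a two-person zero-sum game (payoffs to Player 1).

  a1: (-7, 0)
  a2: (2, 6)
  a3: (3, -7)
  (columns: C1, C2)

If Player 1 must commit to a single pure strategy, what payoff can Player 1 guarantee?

Row minima: a1 → -7, a2 → 2, a3 → -7.
The best of these is 2.

2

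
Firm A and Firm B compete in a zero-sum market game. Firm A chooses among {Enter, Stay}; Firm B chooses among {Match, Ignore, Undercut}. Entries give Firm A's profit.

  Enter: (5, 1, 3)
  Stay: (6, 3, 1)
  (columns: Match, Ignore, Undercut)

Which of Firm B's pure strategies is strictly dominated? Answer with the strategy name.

Ignore holds Firm A's payoff strictly below Match in every row: 1 < 5, 3 < 6.
So Match is strictly dominated for Firm B.

Match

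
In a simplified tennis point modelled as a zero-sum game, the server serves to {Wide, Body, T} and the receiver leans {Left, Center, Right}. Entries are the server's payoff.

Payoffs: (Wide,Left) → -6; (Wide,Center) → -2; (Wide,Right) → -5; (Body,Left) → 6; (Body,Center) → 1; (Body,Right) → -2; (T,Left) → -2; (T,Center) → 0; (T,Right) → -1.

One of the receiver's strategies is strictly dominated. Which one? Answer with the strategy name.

Right holds the server's payoff strictly below Center in every row: -5 < -2, -2 < 1, -1 < 0.
So Center is strictly dominated for the receiver.

Center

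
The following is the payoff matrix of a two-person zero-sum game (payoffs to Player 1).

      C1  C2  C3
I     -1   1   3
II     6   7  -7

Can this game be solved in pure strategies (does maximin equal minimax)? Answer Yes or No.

No

Row minima: I → -1, II → -7; maximin = -1.
Column maxima: C1 → 6, C2 → 7, C3 → 3; minimax = 3.
-1 ≠ 3, so no pure-strategy equilibrium exists.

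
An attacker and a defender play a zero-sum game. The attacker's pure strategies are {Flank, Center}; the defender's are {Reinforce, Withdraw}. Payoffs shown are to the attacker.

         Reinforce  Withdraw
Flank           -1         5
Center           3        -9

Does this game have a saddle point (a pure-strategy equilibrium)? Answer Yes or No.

Row minima: Flank → -1, Center → -9; maximin = -1.
Column maxima: Reinforce → 3, Withdraw → 5; minimax = 3.
-1 ≠ 3, so no pure-strategy equilibrium exists.

No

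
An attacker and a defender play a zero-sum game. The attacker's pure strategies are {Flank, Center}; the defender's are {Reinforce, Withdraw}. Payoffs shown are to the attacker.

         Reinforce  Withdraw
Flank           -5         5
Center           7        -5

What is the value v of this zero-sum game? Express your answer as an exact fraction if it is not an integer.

5/11

Row minima: Flank → -5, Center → -5; maximin = -5.
Column maxima: Reinforce → 7, Withdraw → 5; minimax = 5.
-5 ≠ 5, so there is no saddle point; optimal play is mixed.
Let the attacker play Flank with probability p. Expected payoff against Reinforce: (-5)p + 7(1−p) = −12p + 7; against Withdraw: 5p + (-5)(1−p) = 10p − 5.
Setting these equal: −12p + 7 = 10p − 5 ⇒ −22p = -12 ⇒ p = 6/11, and the value is (-12)·(6/11) + 7 = 5/11.
For the defender: with q = P(Reinforce), equating Flank's and Center's payoffs gives −10q + 5 = 12q − 5 ⇒ q = 5/11.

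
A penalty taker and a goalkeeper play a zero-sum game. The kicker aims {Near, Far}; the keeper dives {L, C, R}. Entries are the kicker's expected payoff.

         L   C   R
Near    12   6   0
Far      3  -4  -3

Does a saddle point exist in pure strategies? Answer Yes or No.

Row minima: Near → 0, Far → -4; maximin = 0.
Column maxima: L → 12, C → 6, R → 0; minimax = 0.
maximin = minimax = 0, so a saddle point exists.

Yes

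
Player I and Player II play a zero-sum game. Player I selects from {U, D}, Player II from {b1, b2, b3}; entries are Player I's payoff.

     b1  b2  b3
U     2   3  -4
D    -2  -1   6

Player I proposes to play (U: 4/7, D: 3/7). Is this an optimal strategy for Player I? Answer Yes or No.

Against b1 this mix gives (4/7)·2 + (3/7)·(-2) = 2/7.
Against b2 this mix gives (4/7)·3 + (3/7)·(-1) = 9/7.
Against b3 this mix gives (4/7)·(-4) + (3/7)·6 = 2/7.
All of Player II's active replies (b1, b3) yield 2/7, and no column does worse for Player I. The mix makes Player II indifferent and guarantees 2/7, so it is optimal.

Yes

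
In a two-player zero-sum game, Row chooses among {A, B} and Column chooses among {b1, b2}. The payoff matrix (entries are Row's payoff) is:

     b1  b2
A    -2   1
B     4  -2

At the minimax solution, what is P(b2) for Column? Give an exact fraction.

2/3

Row minima: A → -2, B → -2; maximin = -2.
Column maxima: b1 → 4, b2 → 1; minimax = 1.
-2 ≠ 1, so there is no saddle point; optimal play is mixed.
Let Row play A with probability p. Expected payoff against b1: (-2)p + 4(1−p) = −6p + 4; against b2: 1p + (-2)(1−p) = 3p − 2.
Setting these equal: −6p + 4 = 3p − 2 ⇒ −9p = -6 ⇒ p = 2/3, and the value is (-6)·(2/3) + 4 = 0.
For Column: with q = P(b1), equating A's and B's payoffs gives −3q + 1 = 6q − 2 ⇒ q = 1/3.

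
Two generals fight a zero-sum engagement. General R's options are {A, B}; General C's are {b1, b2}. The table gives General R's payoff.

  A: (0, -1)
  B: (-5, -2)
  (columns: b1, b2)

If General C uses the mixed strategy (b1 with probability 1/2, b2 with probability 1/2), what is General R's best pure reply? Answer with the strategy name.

A

Expected payoff of A: (1/2)·0 + (1/2)·(-1) = -1/2.
Expected payoff of B: (1/2)·(-5) + (1/2)·(-2) = -7/2.
The largest is -1/2, so General R's best response is A.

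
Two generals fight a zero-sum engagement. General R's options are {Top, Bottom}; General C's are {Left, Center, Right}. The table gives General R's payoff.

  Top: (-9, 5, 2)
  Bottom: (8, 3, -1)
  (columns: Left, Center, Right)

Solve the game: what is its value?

7/20

Row minima: Top → -9, Bottom → -1; maximin = -1.
Column maxima: Left → 8, Center → 5, Right → 2; minimax = 2.
-1 ≠ 2, so there is no saddle point; optimal play is mixed.
Center is strictly dominated by Right (it gives General R strictly more in every row), so General C never plays it.
On the remaining 2×2 (Top, Bottom vs Left, Right):
Let General R play Top with probability p. Expected payoff against Left: (-9)p + 8(1−p) = −17p + 8; against Right: 2p + (-1)(1−p) = 3p − 1.
Setting these equal: −17p + 8 = 3p − 1 ⇒ −20p = -9 ⇒ p = 9/20, and the value is (-17)·(9/20) + 8 = 7/20.
For General C: with q = P(Left), equating Top's and Bottom's payoffs gives −11q + 2 = 9q − 1 ⇒ q = 3/20.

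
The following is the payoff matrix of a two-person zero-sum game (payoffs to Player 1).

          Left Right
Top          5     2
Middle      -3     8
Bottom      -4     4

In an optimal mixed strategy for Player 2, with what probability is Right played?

4/7

Row minima: Top → 2, Middle → -3, Bottom → -4; maximin = 2.
Column maxima: Left → 5, Right → 8; minimax = 5.
2 ≠ 5, so there is no saddle point; optimal play is mixed.
Bottom is strictly dominated by Middle, so Player 1 never plays it.
On the remaining 2×2 (Top, Middle vs Left, Right):
Let Player 1 play Top with probability p. Expected payoff against Left: 5p + (-3)(1−p) = 8p − 3; against Right: 2p + 8(1−p) = −6p + 8.
Setting these equal: 8p − 3 = −6p + 8 ⇒ 14p = 11 ⇒ p = 11/14, and the value is (8)·(11/14) − 3 = 23/7.
For Player 2: with q = P(Left), equating Top's and Middle's payoffs gives 3q + 2 = −11q + 8 ⇒ q = 3/7.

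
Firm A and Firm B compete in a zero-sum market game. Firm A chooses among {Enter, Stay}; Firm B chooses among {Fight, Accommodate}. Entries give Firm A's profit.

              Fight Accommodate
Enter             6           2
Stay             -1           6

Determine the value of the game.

38/11

Row minima: Enter → 2, Stay → -1; maximin = 2.
Column maxima: Fight → 6, Accommodate → 6; minimax = 6.
2 ≠ 6, so there is no saddle point; optimal play is mixed.
Let Firm A play Enter with probability p. Expected payoff against Fight: 6p + (-1)(1−p) = 7p − 1; against Accommodate: 2p + 6(1−p) = −4p + 6.
Setting these equal: 7p − 1 = −4p + 6 ⇒ 11p = 7 ⇒ p = 7/11, and the value is (7)·(7/11) − 1 = 38/11.
For Firm B: with q = P(Fight), equating Enter's and Stay's payoffs gives 4q + 2 = −7q + 6 ⇒ q = 4/11.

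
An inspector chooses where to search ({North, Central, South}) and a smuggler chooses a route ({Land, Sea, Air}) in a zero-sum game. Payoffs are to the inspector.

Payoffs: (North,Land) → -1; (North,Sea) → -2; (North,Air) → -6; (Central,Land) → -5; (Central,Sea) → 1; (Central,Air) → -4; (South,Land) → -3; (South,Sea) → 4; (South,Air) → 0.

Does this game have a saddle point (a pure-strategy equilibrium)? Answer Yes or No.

Row minima: North → -6, Central → -5, South → -3; maximin = -3.
Column maxima: Land → -1, Sea → 4, Air → 0; minimax = -1.
-3 ≠ -1, so no pure-strategy equilibrium exists.

No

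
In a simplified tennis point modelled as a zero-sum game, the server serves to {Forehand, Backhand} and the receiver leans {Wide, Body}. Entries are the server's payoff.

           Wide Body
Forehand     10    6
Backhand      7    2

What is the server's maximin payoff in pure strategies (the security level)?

Row minima: Forehand → 6, Backhand → 2.
The best of these is 6.

6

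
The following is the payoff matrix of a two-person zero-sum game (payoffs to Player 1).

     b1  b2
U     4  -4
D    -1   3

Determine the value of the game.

2/3

Row minima: U → -4, D → -1; maximin = -1.
Column maxima: b1 → 4, b2 → 3; minimax = 3.
-1 ≠ 3, so there is no saddle point; optimal play is mixed.
Let Player 1 play U with probability p. Expected payoff against b1: 4p + (-1)(1−p) = 5p − 1; against b2: (-4)p + 3(1−p) = −7p + 3.
Setting these equal: 5p − 1 = −7p + 3 ⇒ 12p = 4 ⇒ p = 1/3, and the value is (5)·(1/3) − 1 = 2/3.
For Player 2: with q = P(b1), equating U's and D's payoffs gives 8q − 4 = −4q + 3 ⇒ q = 7/12.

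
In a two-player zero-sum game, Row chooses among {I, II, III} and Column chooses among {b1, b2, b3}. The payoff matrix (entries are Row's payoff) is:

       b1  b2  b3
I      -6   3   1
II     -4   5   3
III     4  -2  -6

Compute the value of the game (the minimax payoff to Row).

-12/17

Row minima: I → -6, II → -4, III → -6; maximin = -4.
Column maxima: b1 → 4, b2 → 5, b3 → 3; minimax = 3.
-4 ≠ 3, so there is no saddle point; optimal play is mixed.
I is strictly dominated by II, so Row never plays it.
b2 is strictly dominated by b3 (it gives Row strictly more in every row), so Column never plays it.
On the remaining 2×2 (II, III vs b1, b3):
Let Row play II with probability p. Expected payoff against b1: (-4)p + 4(1−p) = −8p + 4; against b3: 3p + (-6)(1−p) = 9p − 6.
Setting these equal: −8p + 4 = 9p − 6 ⇒ −17p = -10 ⇒ p = 10/17, and the value is (-8)·(10/17) + 4 = -12/17.
For Column: with q = P(b1), equating II's and III's payoffs gives −7q + 3 = 10q − 6 ⇒ q = 9/17.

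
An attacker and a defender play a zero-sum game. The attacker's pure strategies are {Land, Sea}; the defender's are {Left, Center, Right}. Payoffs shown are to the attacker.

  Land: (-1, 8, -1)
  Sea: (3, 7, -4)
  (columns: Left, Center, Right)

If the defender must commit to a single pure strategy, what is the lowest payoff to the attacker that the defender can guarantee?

-1

Column maxima: Left → 3, Center → 8, Right → -1.
The smallest of these is -1.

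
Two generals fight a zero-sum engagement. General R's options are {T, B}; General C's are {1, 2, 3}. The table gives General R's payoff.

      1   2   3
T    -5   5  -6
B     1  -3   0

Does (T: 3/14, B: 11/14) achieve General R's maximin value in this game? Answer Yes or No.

Against 1 this mix gives (3/14)·(-5) + (11/14)·1 = -2/7.
Against 2 this mix gives (3/14)·5 + (11/14)·(-3) = -9/7.
Against 3 this mix gives (3/14)·(-6) + (11/14)·0 = -9/7.
All of General C's active replies (2, 3) yield -9/7, and no column does worse for General R. The mix makes General C indifferent and guarantees -9/7, so it is optimal.

Yes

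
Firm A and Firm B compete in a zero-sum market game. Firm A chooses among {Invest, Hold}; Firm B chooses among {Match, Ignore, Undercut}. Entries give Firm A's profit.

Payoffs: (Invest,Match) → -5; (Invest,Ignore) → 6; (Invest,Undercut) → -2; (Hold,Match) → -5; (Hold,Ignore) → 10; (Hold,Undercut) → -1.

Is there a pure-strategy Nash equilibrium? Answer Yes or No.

Row minima: Invest → -5, Hold → -5; maximin = -5.
Column maxima: Match → -5, Ignore → 10, Undercut → -1; minimax = -5.
maximin = minimax = -5, so a saddle point exists.

Yes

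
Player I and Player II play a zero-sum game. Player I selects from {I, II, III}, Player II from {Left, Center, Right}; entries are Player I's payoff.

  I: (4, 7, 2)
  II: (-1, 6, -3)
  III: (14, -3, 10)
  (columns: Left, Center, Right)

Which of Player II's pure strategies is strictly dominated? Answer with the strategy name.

Left

Right holds Player I's payoff strictly below Left in every row: 2 < 4, -3 < -1, 10 < 14.
So Left is strictly dominated for Player II.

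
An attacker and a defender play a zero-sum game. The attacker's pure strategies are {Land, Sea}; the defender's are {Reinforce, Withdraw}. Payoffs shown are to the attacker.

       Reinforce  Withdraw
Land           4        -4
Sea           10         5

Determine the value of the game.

Row minima: Land → -4, Sea → 5; maximin = 5.
Column maxima: Reinforce → 10, Withdraw → 5; minimax = 5.
Since maximin = minimax = 5, there is a saddle point and the value is 5.

5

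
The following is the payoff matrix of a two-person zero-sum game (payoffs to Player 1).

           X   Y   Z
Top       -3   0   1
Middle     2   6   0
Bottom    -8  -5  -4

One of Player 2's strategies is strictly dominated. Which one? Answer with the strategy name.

Y

X holds Player 1's payoff strictly below Y in every row: -3 < 0, 2 < 6, -8 < -5.
So Y is strictly dominated for Player 2.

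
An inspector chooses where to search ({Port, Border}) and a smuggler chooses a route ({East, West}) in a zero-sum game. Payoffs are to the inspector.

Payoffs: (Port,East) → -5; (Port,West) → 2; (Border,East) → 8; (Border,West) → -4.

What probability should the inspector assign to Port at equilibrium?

Row minima: Port → -5, Border → -4; maximin = -4.
Column maxima: East → 8, West → 2; minimax = 2.
-4 ≠ 2, so there is no saddle point; optimal play is mixed.
Let the inspector play Port with probability p. Expected payoff against East: (-5)p + 8(1−p) = −13p + 8; against West: 2p + (-4)(1−p) = 6p − 4.
Setting these equal: −13p + 8 = 6p − 4 ⇒ −19p = -12 ⇒ p = 12/19, and the value is (-13)·(12/19) + 8 = -4/19.
For the smuggler: with q = P(East), equating Port's and Border's payoffs gives −7q + 2 = 12q − 4 ⇒ q = 6/19.

12/19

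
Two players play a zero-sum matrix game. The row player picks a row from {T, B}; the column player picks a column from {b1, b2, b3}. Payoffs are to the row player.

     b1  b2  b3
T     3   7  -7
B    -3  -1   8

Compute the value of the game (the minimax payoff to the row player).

1/7

Row minima: T → -7, B → -3; maximin = -3.
Column maxima: b1 → 3, b2 → 7, b3 → 8; minimax = 3.
-3 ≠ 3, so there is no saddle point; optimal play is mixed.
b2 is strictly dominated by b1 (it gives the row player strictly more in every row), so the column player never plays it.
On the remaining 2×2 (T, B vs b1, b3):
Let the row player play T with probability p. Expected payoff against b1: 3p + (-3)(1−p) = 6p − 3; against b3: (-7)p + 8(1−p) = −15p + 8.
Setting these equal: 6p − 3 = −15p + 8 ⇒ 21p = 11 ⇒ p = 11/21, and the value is (6)·(11/21) − 3 = 1/7.
For the column player: with q = P(b1), equating T's and B's payoffs gives 10q − 7 = −11q + 8 ⇒ q = 5/7.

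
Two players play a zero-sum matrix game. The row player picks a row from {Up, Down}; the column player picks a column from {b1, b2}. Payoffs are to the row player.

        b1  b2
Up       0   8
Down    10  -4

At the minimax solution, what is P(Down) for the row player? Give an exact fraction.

Row minima: Up → 0, Down → -4; maximin = 0.
Column maxima: b1 → 10, b2 → 8; minimax = 8.
0 ≠ 8, so there is no saddle point; optimal play is mixed.
Let the row player play Up with probability p. Expected payoff against b1: 0p + 10(1−p) = −10p + 10; against b2: 8p + (-4)(1−p) = 12p − 4.
Setting these equal: −10p + 10 = 12p − 4 ⇒ −22p = -14 ⇒ p = 7/11, and the value is (-10)·(7/11) + 10 = 40/11.
For the column player: with q = P(b1), equating Up's and Down's payoffs gives −8q + 8 = 14q − 4 ⇒ q = 6/11.

4/11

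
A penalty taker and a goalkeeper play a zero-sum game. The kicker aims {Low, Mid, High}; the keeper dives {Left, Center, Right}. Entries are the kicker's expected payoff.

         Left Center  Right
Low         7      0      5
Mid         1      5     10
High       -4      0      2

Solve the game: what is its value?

35/11

Row minima: Low → 0, Mid → 1, High → -4; maximin = 1.
Column maxima: Left → 7, Center → 5, Right → 10; minimax = 5.
1 ≠ 5, so there is no saddle point; optimal play is mixed.
High is strictly dominated by Mid, so the kicker never plays it.
Right is strictly dominated by Center (it gives the kicker strictly more in every row), so the keeper never plays it.
On the remaining 2×2 (Low, Mid vs Left, Center):
Let the kicker play Low with probability p. Expected payoff against Left: 7p + 1(1−p) = 6p + 1; against Center: 0p + 5(1−p) = −5p + 5.
Setting these equal: 6p + 1 = −5p + 5 ⇒ 11p = 4 ⇒ p = 4/11, and the value is (6)·(4/11) + 1 = 35/11.
For the keeper: with q = P(Left), equating Low's and Mid's payoffs gives 7q = −4q + 5 ⇒ q = 5/11.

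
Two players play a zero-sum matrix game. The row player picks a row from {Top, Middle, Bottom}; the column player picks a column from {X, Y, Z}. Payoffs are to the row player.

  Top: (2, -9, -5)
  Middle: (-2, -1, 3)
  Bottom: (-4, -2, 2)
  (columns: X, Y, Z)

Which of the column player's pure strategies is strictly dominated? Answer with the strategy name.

Y holds the row player's payoff strictly below Z in every row: -9 < -5, -1 < 3, -2 < 2.
So Z is strictly dominated for the column player.

Z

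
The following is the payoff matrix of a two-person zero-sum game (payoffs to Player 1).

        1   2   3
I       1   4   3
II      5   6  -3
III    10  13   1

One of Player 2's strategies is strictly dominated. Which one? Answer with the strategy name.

2

1 holds Player 1's payoff strictly below 2 in every row: 1 < 4, 5 < 6, 10 < 13.
So 2 is strictly dominated for Player 2.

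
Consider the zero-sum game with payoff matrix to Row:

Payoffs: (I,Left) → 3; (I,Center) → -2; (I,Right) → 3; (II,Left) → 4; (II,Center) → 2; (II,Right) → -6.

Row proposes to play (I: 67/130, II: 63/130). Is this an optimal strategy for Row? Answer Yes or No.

Against Left this mix gives (67/130)·3 + (63/130)·4 = 453/130.
Against Center this mix gives (67/130)·(-2) + (63/130)·2 = -4/65.
Against Right this mix gives (67/130)·3 + (63/130)·(-6) = -177/130.
Column will play Right, holding Row to -177/130. Shifting weight toward the row that does better against Right would raise this floor (the equalizing mix achieves -6/13 against both Right and Center), so the proposed strategy is not optimal.

No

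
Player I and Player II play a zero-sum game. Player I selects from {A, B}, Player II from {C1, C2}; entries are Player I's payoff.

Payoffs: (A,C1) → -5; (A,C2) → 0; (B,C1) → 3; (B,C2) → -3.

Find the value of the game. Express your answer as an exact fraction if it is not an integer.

Row minima: A → -5, B → -3; maximin = -3.
Column maxima: C1 → 3, C2 → 0; minimax = 0.
-3 ≠ 0, so there is no saddle point; optimal play is mixed.
Let Player I play A with probability p. Expected payoff against C1: (-5)p + 3(1−p) = −8p + 3; against C2: 0p + (-3)(1−p) = 3p − 3.
Setting these equal: −8p + 3 = 3p − 3 ⇒ −11p = -6 ⇒ p = 6/11, and the value is (-8)·(6/11) + 3 = -15/11.
For Player II: with q = P(C1), equating A's and B's payoffs gives −5q = 6q − 3 ⇒ q = 3/11.

-15/11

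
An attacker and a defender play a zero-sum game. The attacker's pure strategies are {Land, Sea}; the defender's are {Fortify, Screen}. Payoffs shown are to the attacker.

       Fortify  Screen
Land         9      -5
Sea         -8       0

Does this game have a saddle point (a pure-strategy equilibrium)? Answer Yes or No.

Row minima: Land → -5, Sea → -8; maximin = -5.
Column maxima: Fortify → 9, Screen → 0; minimax = 0.
-5 ≠ 0, so no pure-strategy equilibrium exists.

No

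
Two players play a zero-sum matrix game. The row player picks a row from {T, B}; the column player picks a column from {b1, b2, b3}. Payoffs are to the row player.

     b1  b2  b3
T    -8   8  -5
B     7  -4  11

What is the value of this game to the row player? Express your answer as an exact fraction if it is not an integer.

Row minima: T → -8, B → -4; maximin = -4.
Column maxima: b1 → 7, b2 → 8, b3 → 11; minimax = 7.
-4 ≠ 7, so there is no saddle point; optimal play is mixed.
b3 is strictly dominated by b1 (it gives the row player strictly more in every row), so the column player never plays it.
On the remaining 2×2 (T, B vs b1, b2):
Let the row player play T with probability p. Expected payoff against b1: (-8)p + 7(1−p) = −15p + 7; against b2: 8p + (-4)(1−p) = 12p − 4.
Setting these equal: −15p + 7 = 12p − 4 ⇒ −27p = -11 ⇒ p = 11/27, and the value is (-15)·(11/27) + 7 = 8/9.
For the column player: with q = P(b1), equating T's and B's payoffs gives −16q + 8 = 11q − 4 ⇒ q = 4/9.

8/9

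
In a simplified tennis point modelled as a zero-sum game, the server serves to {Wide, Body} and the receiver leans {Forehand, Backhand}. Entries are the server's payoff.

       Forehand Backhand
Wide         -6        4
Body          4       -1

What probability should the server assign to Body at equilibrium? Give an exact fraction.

Row minima: Wide → -6, Body → -1; maximin = -1.
Column maxima: Forehand → 4, Backhand → 4; minimax = 4.
-1 ≠ 4, so there is no saddle point; optimal play is mixed.
Let the server play Wide with probability p. Expected payoff against Forehand: (-6)p + 4(1−p) = −10p + 4; against Backhand: 4p + (-1)(1−p) = 5p − 1.
Setting these equal: −10p + 4 = 5p − 1 ⇒ −15p = -5 ⇒ p = 1/3, and the value is (-10)·(1/3) + 4 = 2/3.
For the receiver: with q = P(Forehand), equating Wide's and Body's payoffs gives −10q + 4 = 5q − 1 ⇒ q = 1/3.

2/3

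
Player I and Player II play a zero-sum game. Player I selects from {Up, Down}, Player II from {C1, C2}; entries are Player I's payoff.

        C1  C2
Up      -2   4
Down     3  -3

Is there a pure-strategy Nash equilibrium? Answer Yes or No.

No

Row minima: Up → -2, Down → -3; maximin = -2.
Column maxima: C1 → 3, C2 → 4; minimax = 3.
-2 ≠ 3, so no pure-strategy equilibrium exists.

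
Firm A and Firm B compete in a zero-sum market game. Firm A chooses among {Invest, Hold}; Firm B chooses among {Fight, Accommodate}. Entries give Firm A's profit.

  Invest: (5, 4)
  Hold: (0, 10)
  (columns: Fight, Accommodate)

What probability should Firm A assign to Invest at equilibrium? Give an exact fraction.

Row minima: Invest → 4, Hold → 0; maximin = 4.
Column maxima: Fight → 5, Accommodate → 10; minimax = 5.
4 ≠ 5, so there is no saddle point; optimal play is mixed.
Let Firm A play Invest with probability p. Expected payoff against Fight: 5p + 0(1−p) = 5p; against Accommodate: 4p + 10(1−p) = −6p + 10.
Setting these equal: 5p = −6p + 10 ⇒ 11p = 10 ⇒ p = 10/11, and the value is (5)·(10/11) = 50/11.
For Firm B: with q = P(Fight), equating Invest's and Hold's payoffs gives q + 4 = −10q + 10 ⇒ q = 6/11.

10/11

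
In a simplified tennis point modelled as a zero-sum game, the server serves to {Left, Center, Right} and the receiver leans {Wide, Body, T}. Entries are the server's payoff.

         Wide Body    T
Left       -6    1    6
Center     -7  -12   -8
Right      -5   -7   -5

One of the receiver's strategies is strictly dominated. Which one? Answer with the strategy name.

Body holds the server's payoff strictly below T in every row: 1 < 6, -12 < -8, -7 < -5.
So T is strictly dominated for the receiver.

T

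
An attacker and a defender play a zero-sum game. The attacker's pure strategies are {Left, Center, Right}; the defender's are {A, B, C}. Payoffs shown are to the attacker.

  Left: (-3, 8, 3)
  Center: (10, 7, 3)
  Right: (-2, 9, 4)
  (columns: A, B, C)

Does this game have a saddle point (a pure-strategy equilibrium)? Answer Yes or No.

Row minima: Left → -3, Center → 3, Right → -2; maximin = 3.
Column maxima: A → 10, B → 9, C → 4; minimax = 4.
3 ≠ 4, so no pure-strategy equilibrium exists.

No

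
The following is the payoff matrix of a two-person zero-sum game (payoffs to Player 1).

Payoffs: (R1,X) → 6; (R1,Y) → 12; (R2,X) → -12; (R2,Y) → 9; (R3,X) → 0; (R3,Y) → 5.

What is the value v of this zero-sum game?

6

Row minima: R1 → 6, R2 → -12, R3 → 0; maximin = 6.
Column maxima: X → 6, Y → 12; minimax = 6.
Since maximin = minimax = 6, there is a saddle point and the value is 6.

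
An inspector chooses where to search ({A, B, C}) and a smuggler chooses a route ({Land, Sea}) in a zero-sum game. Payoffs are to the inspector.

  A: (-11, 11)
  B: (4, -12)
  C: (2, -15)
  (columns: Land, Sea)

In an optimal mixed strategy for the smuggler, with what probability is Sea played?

Row minima: A → -11, B → -12, C → -15; maximin = -11.
Column maxima: Land → 4, Sea → 11; minimax = 4.
-11 ≠ 4, so there is no saddle point; optimal play is mixed.
C is strictly dominated by B, so the inspector never plays it.
On the remaining 2×2 (A, B vs Land, Sea):
Let the inspector play A with probability p. Expected payoff against Land: (-11)p + 4(1−p) = −15p + 4; against Sea: 11p + (-12)(1−p) = 23p − 12.
Setting these equal: −15p + 4 = 23p − 12 ⇒ −38p = -16 ⇒ p = 8/19, and the value is (-15)·(8/19) + 4 = -44/19.
For the smuggler: with q = P(Land), equating A's and B's payoffs gives −22q + 11 = 16q − 12 ⇒ q = 23/38.

15/38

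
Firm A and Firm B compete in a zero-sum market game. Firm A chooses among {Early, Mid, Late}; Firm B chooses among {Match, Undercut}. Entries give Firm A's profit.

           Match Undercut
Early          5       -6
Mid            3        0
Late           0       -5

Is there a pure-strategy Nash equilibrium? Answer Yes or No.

Row minima: Early → -6, Mid → 0, Late → -5; maximin = 0.
Column maxima: Match → 5, Undercut → 0; minimax = 0.
maximin = minimax = 0, so a saddle point exists.

Yes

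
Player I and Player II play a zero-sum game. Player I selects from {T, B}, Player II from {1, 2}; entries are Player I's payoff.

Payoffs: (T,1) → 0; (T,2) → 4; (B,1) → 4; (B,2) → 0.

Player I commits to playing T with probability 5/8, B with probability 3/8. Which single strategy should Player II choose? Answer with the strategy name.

1

If Player II plays 1, Player I's expected payoff is (5/8)·0 + (3/8)·4 = 3/2.
If Player II plays 2, Player I's expected payoff is (5/8)·4 + (3/8)·0 = 5/2.
Player II minimizes Player I's payoff; the smallest is 3/2, so the best response is 1.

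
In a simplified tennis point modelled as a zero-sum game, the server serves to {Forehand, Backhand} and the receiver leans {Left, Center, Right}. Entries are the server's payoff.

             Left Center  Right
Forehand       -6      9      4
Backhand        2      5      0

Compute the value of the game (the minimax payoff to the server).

Row minima: Forehand → -6, Backhand → 0; maximin = 0.
Column maxima: Left → 2, Center → 9, Right → 4; minimax = 2.
0 ≠ 2, so there is no saddle point; optimal play is mixed.
Center is strictly dominated by Left (it gives the server strictly more in every row), so the receiver never plays it.
On the remaining 2×2 (Forehand, Backhand vs Left, Right):
Let the server play Forehand with probability p. Expected payoff against Left: (-6)p + 2(1−p) = −8p + 2; against Right: 4p + 0(1−p) = 4p.
Setting these equal: −8p + 2 = 4p ⇒ −12p = -2 ⇒ p = 1/6, and the value is (-8)·(1/6) + 2 = 2/3.
For the receiver: with q = P(Left), equating Forehand's and Backhand's payoffs gives −10q + 4 = 2q ⇒ q = 1/3.

2/3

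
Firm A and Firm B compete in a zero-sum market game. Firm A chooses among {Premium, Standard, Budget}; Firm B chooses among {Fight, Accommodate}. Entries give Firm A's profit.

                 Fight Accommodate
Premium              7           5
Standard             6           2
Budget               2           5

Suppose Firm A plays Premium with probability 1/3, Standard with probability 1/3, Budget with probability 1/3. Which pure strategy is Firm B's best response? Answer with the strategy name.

If Firm B plays Fight, Firm A's expected payoff is (1/3)·7 + (1/3)·6 + (1/3)·2 = 5.
If Firm B plays Accommodate, Firm A's expected payoff is (1/3)·5 + (1/3)·2 + (1/3)·5 = 4.
Firm B minimizes Firm A's payoff; the smallest is 4, so the best response is Accommodate.

Accommodate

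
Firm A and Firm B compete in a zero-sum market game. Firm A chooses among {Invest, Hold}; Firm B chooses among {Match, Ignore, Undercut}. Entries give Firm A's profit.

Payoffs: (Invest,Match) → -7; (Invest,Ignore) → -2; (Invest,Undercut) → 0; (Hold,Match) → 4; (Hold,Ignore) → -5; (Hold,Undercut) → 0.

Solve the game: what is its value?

Row minima: Invest → -7, Hold → -5; maximin = -5.
Column maxima: Match → 4, Ignore → -2, Undercut → 0; minimax = -2.
-5 ≠ -2, so there is no saddle point; optimal play is mixed.
Undercut is strictly dominated by Ignore (it gives Firm A strictly more in every row), so Firm B never plays it.
On the remaining 2×2 (Invest, Hold vs Match, Ignore):
Let Firm A play Invest with probability p. Expected payoff against Match: (-7)p + 4(1−p) = −11p + 4; against Ignore: (-2)p + (-5)(1−p) = 3p − 5.
Setting these equal: −11p + 4 = 3p − 5 ⇒ −14p = -9 ⇒ p = 9/14, and the value is (-11)·(9/14) + 4 = -43/14.
For Firm B: with q = P(Match), equating Invest's and Hold's payoffs gives −5q − 2 = 9q − 5 ⇒ q = 3/14.

-43/14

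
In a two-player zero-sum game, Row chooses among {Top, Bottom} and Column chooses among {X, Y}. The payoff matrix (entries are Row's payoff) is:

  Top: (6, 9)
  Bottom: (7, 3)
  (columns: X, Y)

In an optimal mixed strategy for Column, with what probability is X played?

Row minima: Top → 6, Bottom → 3; maximin = 6.
Column maxima: X → 7, Y → 9; minimax = 7.
6 ≠ 7, so there is no saddle point; optimal play is mixed.
Let Row play Top with probability p. Expected payoff against X: 6p + 7(1−p) = −p + 7; against Y: 9p + 3(1−p) = 6p + 3.
Setting these equal: −p + 7 = 6p + 3 ⇒ −7p = -4 ⇒ p = 4/7, and the value is (-1)·(4/7) + 7 = 45/7.
For Column: with q = P(X), equating Top's and Bottom's payoffs gives −3q + 9 = 4q + 3 ⇒ q = 6/7.

6/7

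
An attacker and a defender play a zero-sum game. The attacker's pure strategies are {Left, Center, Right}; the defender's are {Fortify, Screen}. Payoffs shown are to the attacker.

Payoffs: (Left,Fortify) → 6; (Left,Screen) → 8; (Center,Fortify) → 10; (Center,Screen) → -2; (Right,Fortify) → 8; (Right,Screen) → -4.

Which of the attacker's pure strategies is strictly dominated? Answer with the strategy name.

Right

Center gives a strictly higher payoff than Right against every column: 10 > 8, -2 > -4.
So Right is strictly dominated and the attacker never plays it.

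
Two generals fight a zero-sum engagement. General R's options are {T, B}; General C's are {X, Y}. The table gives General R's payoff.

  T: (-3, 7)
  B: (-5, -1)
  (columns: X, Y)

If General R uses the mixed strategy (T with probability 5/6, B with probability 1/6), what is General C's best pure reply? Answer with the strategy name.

X

If General C plays X, General R's expected payoff is (5/6)·(-3) + (1/6)·(-5) = -10/3.
If General C plays Y, General R's expected payoff is (5/6)·7 + (1/6)·(-1) = 17/3.
General C minimizes General R's payoff; the smallest is -10/3, so the best response is X.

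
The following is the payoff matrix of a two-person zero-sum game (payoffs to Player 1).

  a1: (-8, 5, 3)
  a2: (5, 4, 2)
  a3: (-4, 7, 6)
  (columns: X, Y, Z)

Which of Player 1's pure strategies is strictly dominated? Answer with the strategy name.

a1

a3 gives a strictly higher payoff than a1 against every column: -4 > -8, 7 > 5, 6 > 3.
So a1 is strictly dominated and Player 1 never plays it.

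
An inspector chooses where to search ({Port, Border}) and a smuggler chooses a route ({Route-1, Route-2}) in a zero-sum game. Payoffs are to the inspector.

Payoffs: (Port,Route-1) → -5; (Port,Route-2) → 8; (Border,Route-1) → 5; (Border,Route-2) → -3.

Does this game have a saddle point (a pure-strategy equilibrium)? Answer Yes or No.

Row minima: Port → -5, Border → -3; maximin = -3.
Column maxima: Route-1 → 5, Route-2 → 8; minimax = 5.
-3 ≠ 5, so no pure-strategy equilibrium exists.

No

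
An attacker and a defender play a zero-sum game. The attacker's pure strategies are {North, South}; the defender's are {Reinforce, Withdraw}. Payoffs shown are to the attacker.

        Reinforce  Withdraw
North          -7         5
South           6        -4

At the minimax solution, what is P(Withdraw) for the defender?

13/22

Row minima: North → -7, South → -4; maximin = -4.
Column maxima: Reinforce → 6, Withdraw → 5; minimax = 5.
-4 ≠ 5, so there is no saddle point; optimal play is mixed.
Let the attacker play North with probability p. Expected payoff against Reinforce: (-7)p + 6(1−p) = −13p + 6; against Withdraw: 5p + (-4)(1−p) = 9p − 4.
Setting these equal: −13p + 6 = 9p − 4 ⇒ −22p = -10 ⇒ p = 5/11, and the value is (-13)·(5/11) + 6 = 1/11.
For the defender: with q = P(Reinforce), equating North's and South's payoffs gives −12q + 5 = 10q − 4 ⇒ q = 9/22.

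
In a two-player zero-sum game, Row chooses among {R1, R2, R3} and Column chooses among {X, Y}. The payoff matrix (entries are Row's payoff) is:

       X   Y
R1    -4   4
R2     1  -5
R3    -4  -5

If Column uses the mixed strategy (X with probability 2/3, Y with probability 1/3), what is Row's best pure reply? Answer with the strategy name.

Expected payoff of R1: (2/3)·(-4) + (1/3)·4 = -4/3.
Expected payoff of R2: (2/3)·1 + (1/3)·(-5) = -1.
Expected payoff of R3: (2/3)·(-4) + (1/3)·(-5) = -13/3.
The largest is -1, so Row's best response is R2.

R2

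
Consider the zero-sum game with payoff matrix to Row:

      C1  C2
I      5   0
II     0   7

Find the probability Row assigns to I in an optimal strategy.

7/12

Row minima: I → 0, II → 0; maximin = 0.
Column maxima: C1 → 5, C2 → 7; minimax = 5.
0 ≠ 5, so there is no saddle point; optimal play is mixed.
Let Row play I with probability p. Expected payoff against C1: 5p + 0(1−p) = 5p; against C2: 0p + 7(1−p) = −7p + 7.
Setting these equal: 5p = −7p + 7 ⇒ 12p = 7 ⇒ p = 7/12, and the value is (5)·(7/12) = 35/12.
For Column: with q = P(C1), equating I's and II's payoffs gives 5q = −7q + 7 ⇒ q = 7/12.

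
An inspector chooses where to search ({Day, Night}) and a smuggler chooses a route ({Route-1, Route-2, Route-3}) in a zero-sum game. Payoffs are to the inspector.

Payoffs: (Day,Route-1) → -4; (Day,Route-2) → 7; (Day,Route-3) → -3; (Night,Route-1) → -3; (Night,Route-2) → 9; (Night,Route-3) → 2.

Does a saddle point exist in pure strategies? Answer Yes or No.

Row minima: Day → -4, Night → -3; maximin = -3.
Column maxima: Route-1 → -3, Route-2 → 9, Route-3 → 2; minimax = -3.
maximin = minimax = -3, so a saddle point exists.

Yes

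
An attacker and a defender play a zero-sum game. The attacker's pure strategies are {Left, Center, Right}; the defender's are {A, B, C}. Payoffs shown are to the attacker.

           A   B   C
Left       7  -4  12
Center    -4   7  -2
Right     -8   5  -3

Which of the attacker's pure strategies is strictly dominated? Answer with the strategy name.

Center gives a strictly higher payoff than Right against every column: -4 > -8, 7 > 5, -2 > -3.
So Right is strictly dominated and the attacker never plays it.

Right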